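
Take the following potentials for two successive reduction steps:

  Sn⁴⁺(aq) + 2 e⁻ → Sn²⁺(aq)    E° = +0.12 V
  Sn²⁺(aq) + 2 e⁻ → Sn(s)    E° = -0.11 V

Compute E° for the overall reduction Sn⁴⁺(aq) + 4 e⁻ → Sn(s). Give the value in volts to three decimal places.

+0.005 V

Since ΔG° = −nFE° is additive over sequential reductions, n₃E°₃ = n₁E°₁ + n₂E°₂.
E°₃ = (2×+0.12 + 2×-0.11) / 4 = (+0.020) / 4 = +0.005 V.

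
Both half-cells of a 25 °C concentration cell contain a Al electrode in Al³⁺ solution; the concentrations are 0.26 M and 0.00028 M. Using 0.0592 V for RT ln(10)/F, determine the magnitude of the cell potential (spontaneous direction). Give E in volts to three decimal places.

+0.059 V

For a concentration cell E°cell = 0. The 0.26 M side is the cathode (reduction is favoured where [Al³⁺] is higher).
With n = 3, E = −(0.0592/3) log([Al³⁺]ₐₙ/[Al³⁺]꜀ₐₜ) = −(0.0592/3) log(0.00028/0.26) = −(0.0592/3)(-2.968) = +0.059 V.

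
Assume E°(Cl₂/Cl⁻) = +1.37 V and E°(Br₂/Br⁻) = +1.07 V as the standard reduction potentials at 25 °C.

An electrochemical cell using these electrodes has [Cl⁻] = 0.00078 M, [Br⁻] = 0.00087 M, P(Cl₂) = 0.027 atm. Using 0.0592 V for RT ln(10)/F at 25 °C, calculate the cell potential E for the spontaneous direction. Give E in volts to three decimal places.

+0.256 V

Cl₂/Cl⁻ is the cathode (higher E°), Br₂/Br⁻ the anode: E°cell = +1.37 − (+1.07) = +0.30 V, n = 2.
Overall: Cl₂(g) + 2 Br⁻(aq) → 2 Cl⁻(aq) + Br₂(l)
Q = [Cl⁻]^2 / (P(Cl₂)·[Br⁻]^2); log Q = 1.474.
E = E° − (0.0592/n) log Q = +0.30 − (0.0592/2)(1.474) = +0.256 V.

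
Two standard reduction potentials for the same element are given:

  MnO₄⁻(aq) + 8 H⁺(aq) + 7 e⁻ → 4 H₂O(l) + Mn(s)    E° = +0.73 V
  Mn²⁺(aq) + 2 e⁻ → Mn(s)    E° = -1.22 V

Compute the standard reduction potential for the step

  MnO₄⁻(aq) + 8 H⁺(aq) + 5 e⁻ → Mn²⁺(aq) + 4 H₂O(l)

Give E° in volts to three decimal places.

Sequential free energies add, so n₃E°₃ = n₁E°₁ + n₂E°₂.
With n₃ = 7, and the known step contributing 2×(-1.22) V, the unknown satisfies 5·E° = 7×(+0.73) − 2×(-1.22) = +7.550.
E° = +7.550 / 5 = +1.510 V.

+1.510 V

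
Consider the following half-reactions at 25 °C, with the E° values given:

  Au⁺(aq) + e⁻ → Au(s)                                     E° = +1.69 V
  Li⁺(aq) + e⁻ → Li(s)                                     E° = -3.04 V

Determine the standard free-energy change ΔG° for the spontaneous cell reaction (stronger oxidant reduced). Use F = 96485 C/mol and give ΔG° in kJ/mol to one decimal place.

Au⁺/Au (E° = +1.69 V) is the cathode; Li⁺/Li (E° = -3.04 V) is the anode, so E°cell = +4.73 V.
Balancing electrons gives n = 1 (lcm of 1 and 1).
ΔG° = −nFE° = −(1)(96485)(+4.73) = -456,374 J = -456.4 kJ/mol.

-456.4 kJ/mol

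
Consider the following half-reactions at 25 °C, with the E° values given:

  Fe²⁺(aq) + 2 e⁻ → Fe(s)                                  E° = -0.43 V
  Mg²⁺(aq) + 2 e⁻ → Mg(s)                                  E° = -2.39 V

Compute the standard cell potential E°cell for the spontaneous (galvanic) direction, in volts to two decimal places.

The Fe²⁺/Fe couple has the higher reduction potential, so it is the cathode; Mg²⁺/Mg is oxidised at the anode.
E°cell = E°(cathode) − E°(anode) = (-0.43) − (-2.39) = +1.96 V.

+1.96 V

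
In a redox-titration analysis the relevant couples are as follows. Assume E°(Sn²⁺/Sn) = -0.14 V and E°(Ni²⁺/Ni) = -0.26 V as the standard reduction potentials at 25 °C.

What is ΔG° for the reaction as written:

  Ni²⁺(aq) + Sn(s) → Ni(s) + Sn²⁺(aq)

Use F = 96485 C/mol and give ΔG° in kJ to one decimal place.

+23.2 kJ

As written, Ni²⁺/Ni is reduced (cathode) and Sn²⁺/Sn is oxidised (anode), so E°cell = (-0.26) − (-0.14) = -0.12 V.
Balancing electrons gives n = 2.
ΔG° = −nFE° = −(2)(96485)(-0.12) = 23,156 J = +23.2 kJ.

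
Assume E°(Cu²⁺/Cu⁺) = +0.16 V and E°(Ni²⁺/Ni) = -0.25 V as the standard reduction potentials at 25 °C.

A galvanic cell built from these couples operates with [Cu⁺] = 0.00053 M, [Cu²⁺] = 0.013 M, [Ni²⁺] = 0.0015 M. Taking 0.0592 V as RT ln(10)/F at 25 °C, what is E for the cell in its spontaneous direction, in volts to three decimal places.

Cu²⁺/Cu⁺ is the cathode (higher E°), Ni²⁺/Ni the anode: E°cell = +0.16 − (-0.25) = +0.41 V, n = 2.
Overall: 2 Cu²⁺(aq) + Ni(s) → 2 Cu⁺(aq) + Ni²⁺(aq)
Q = [Cu⁺]^2·[Ni²⁺] / ([Cu²⁺]^2); log Q = -5.603.
E = E° − (0.0592/n) log Q = +0.41 − (0.0592/2)(-5.603) = +0.576 V.

+0.576 V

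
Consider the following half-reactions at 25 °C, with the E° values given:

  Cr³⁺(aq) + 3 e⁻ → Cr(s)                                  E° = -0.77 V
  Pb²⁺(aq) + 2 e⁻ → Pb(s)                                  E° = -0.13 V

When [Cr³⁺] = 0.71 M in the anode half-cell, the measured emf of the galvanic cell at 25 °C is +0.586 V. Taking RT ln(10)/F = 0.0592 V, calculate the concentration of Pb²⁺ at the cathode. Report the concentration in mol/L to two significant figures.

0.012 M

Pb²⁺/Pb is the cathode, Cr³⁺/Cr the anode: E°cell = +0.64 V, n = 6.
Overall reaction: 3 Pb²⁺(aq) + 2 Cr(s) → 3 Pb(s) + 2 Cr³⁺(aq); Q = [Cr³⁺]^2/[Pb²⁺]^3.
From E = E° − (0.0592/n) log Q: log Q = (E° − E)·n/0.0592 = (+0.64 − (+0.586))·6/0.0592 = 5.4730.
So 3·log[Pb²⁺] = 2·log(0.71) − log Q = -0.2975 − (5.4730) = -5.7705; log[Pb²⁺] = -5.7705 / 3 = -1.9235; [Pb²⁺] = 10^(-1.9235) ≈ 0.012 M.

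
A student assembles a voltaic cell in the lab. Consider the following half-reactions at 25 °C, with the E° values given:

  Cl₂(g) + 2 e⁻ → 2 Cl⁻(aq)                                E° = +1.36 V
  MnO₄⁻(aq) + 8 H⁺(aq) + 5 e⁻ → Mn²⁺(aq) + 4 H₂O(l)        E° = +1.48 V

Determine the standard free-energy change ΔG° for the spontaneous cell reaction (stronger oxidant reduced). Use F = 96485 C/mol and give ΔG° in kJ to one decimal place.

-115.8 kJ

MnO₄⁻/Mn²⁺ (E° = +1.48 V) is the cathode; Cl₂/Cl⁻ (E° = +1.36 V) is the anode, so E°cell = +0.12 V.
Balancing electrons gives n = 10 (lcm of 5 and 2).
ΔG° = −nFE° = −(10)(96485)(+0.12) = -115,782 J = -115.8 kJ.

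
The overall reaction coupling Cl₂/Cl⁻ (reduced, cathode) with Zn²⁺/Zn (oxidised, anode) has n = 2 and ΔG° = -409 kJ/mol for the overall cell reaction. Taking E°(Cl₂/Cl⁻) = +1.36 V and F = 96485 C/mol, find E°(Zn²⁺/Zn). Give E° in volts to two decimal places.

-0.76 V

E°cell = −ΔG°/(nF) = −(-409×10³)/((2)(96485)) = +2.120 V.
Since Cl₂/Cl⁻ is the cathode and Zn²⁺/Zn the anode, E°cell = E°(Cl₂/Cl⁻) − E°(Zn²⁺/Zn).
So E°(Zn²⁺/Zn) = E°(Cl₂/Cl⁻) − E°cell = (+1.36) − (+2.120) = -0.76 V.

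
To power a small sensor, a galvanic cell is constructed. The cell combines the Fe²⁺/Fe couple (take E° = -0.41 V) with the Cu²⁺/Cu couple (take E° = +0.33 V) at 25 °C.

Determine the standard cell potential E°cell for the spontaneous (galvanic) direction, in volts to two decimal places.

The Cu²⁺/Cu couple has the higher reduction potential, so it is the cathode; Fe²⁺/Fe is oxidised at the anode.
E°cell = E°(cathode) − E°(anode) = (+0.33) − (-0.41) = +0.74 V.

+0.74 V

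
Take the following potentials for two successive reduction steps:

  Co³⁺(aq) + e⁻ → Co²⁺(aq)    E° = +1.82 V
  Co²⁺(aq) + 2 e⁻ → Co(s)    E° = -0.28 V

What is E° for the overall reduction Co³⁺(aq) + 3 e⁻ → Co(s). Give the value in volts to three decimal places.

Since ΔG° = −nFE° is additive over sequential reductions, n₃E°₃ = n₁E°₁ + n₂E°₂.
E°₃ = (1×+1.82 + 2×-0.28) / 3 = (+1.260) / 3 = +0.420 V.

+0.420 V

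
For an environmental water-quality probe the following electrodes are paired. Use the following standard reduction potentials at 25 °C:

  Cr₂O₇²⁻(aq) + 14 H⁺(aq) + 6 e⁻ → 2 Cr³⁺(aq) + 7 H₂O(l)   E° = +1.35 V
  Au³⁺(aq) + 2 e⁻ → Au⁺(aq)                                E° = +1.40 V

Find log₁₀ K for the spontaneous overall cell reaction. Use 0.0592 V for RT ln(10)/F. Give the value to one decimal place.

Cathode: Au³⁺/Au⁺; anode: Cr₂O₇²⁻/Cr³⁺. E°cell = +0.05 V, n = 6.
log K = nE°cell / 0.0592 = (6)(+0.05) / 0.0592 = 5.1.

5.1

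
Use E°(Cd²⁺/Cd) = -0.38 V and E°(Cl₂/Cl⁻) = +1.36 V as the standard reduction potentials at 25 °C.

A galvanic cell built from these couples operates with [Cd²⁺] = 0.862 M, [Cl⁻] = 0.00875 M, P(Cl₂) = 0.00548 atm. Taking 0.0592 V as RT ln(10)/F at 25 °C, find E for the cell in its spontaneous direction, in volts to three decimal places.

+1.797 V

Cl₂/Cl⁻ is the cathode (higher E°), Cd²⁺/Cd the anode: E°cell = +1.36 − (-0.38) = +1.74 V, n = 2.
Overall: Cl₂(g) + Cd(s) → 2 Cl⁻(aq) + Cd²⁺(aq)
Q = [Cl⁻]^2·[Cd²⁺] / (P(Cl₂)); log Q = -1.919.
E = E° − (0.0592/n) log Q = +1.74 − (0.0592/2)(-1.919) = +1.797 V.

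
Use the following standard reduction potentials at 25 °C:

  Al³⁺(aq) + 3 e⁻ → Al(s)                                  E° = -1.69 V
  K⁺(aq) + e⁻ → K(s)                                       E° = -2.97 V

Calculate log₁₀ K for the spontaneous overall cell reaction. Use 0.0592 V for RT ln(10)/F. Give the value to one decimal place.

Cathode: Al³⁺/Al; anode: K⁺/K. E°cell = +1.28 V, n = 3.
log K = nE°cell / 0.0592 = (3)(+1.28) / 0.0592 = 64.9.

64.9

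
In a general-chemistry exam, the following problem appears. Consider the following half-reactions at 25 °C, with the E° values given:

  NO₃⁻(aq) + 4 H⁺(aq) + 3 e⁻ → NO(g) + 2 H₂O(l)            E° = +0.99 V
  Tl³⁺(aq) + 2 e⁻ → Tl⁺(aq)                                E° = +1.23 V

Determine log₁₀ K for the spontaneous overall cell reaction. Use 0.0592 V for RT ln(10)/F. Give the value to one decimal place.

24.3

Cathode: Tl³⁺/Tl⁺; anode: NO₃⁻/NO. E°cell = +0.24 V, n = 6.
log K = nE°cell / 0.0592 = (6)(+0.24) / 0.0592 = 24.3.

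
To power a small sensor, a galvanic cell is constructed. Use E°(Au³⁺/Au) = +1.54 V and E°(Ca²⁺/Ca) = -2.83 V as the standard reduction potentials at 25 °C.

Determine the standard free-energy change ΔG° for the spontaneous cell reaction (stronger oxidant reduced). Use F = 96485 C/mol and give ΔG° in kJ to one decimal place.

Au³⁺/Au (E° = +1.54 V) is the cathode; Ca²⁺/Ca (E° = -2.83 V) is the anode, so E°cell = +4.37 V.
Balancing electrons gives n = 6 (lcm of 3 and 2).
ΔG° = −nFE° = −(6)(96485)(+4.37) = -2,529,837 J = -2529.8 kJ.

-2529.8 kJ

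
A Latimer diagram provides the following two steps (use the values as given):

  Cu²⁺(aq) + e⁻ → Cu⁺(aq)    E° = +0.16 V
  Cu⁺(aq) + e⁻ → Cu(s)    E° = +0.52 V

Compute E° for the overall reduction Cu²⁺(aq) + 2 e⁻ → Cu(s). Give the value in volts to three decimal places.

Adding the free-energy changes (−nFE°) of the two steps gives −n₃FE°₃ = −n₁FE°₁ − n₂FE°₂.
E°₃ = (1×+0.16 + 1×+0.52) / 2 = (+0.680) / 2 = +0.340 V.

+0.340 V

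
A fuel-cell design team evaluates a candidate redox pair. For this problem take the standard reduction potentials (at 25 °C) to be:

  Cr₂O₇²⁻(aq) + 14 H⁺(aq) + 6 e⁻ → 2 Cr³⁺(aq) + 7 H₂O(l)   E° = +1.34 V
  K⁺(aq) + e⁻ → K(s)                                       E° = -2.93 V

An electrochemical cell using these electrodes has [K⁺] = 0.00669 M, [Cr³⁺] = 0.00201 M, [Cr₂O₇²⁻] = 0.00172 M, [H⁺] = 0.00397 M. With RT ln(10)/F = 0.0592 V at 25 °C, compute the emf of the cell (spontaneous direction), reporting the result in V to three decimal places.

+4.093 V

Cr₂O₇²⁻/Cr³⁺ is the cathode (higher E°), K⁺/K the anode: E°cell = +1.34 − (-2.93) = +4.27 V, n = 6.
Overall: Cr₂O₇²⁻(aq) + 14 H⁺(aq) + 6 K(s) → 2 Cr³⁺(aq) + 7 H₂O(l) + 6 K⁺(aq)
Q = [Cr³⁺]^2·[K⁺]^6 / ([Cr₂O₇²⁻]·[H⁺]^14); log Q = 17.940.
E = E° − (0.0592/n) log Q = +4.27 − (0.0592/6)(17.940) = +4.093 V.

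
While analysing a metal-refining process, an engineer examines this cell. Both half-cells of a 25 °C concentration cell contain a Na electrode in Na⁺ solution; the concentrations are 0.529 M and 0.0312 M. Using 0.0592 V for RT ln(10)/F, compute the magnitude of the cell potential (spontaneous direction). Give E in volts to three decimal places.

+0.073 V

For a concentration cell E°cell = 0. The 0.529 M side is the cathode (reduction is favoured where [Na⁺] is higher).
With n = 1, E = −(0.0592/1) log([Na⁺]ₐₙ/[Na⁺]꜀ₐₜ) = −(0.0592/1) log(0.0312/0.529) = −(0.0592/1)(-1.229) = +0.073 V.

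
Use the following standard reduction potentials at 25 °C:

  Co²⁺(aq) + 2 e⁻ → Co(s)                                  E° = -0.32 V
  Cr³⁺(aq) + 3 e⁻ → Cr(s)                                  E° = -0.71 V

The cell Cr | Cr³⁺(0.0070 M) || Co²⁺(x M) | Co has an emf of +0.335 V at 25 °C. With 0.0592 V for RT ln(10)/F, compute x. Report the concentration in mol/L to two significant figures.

0.00051 M

Co²⁺/Co is the cathode, Cr³⁺/Cr the anode: E°cell = +0.39 V, n = 6.
Overall reaction: 3 Co²⁺(aq) + 2 Cr(s) → 3 Co(s) + 2 Cr³⁺(aq); Q = [Cr³⁺]^2/[Co²⁺]^3.
From E = E° − (0.0592/n) log Q: log Q = (E° − E)·n/0.0592 = (+0.39 − (+0.335))·6/0.0592 = 5.5743.
So 3·log[Co²⁺] = 2·log(0.007) − log Q = -4.3098 − (5.5743) = -9.8841; log[Co²⁺] = -9.8841 / 3 = -3.2947; [Co²⁺] = 10^(-3.2947) ≈ 0.00051 M.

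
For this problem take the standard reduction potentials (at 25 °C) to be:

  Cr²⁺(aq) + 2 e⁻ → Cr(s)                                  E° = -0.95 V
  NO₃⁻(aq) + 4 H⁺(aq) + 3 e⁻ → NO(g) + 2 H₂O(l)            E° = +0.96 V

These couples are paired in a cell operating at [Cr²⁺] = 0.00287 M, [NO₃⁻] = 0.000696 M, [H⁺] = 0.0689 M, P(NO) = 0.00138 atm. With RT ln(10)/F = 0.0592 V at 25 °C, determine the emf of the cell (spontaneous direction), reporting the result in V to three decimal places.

NO₃⁻/NO is the cathode (higher E°), Cr²⁺/Cr the anode: E°cell = +0.96 − (-0.95) = +1.91 V, n = 6.
Overall: 2 NO₃⁻(aq) + 8 H⁺(aq) + 3 Cr(s) → 2 NO(g) + 4 H₂O(l) + 3 Cr²⁺(aq)
Q = P(NO)^2·[Cr²⁺]^3 / ([NO₃⁻]^2·[H⁺]^8); log Q = 2.262.
E = E° − (0.0592/n) log Q = +1.91 − (0.0592/6)(2.262) = +1.888 V.

+1.888 V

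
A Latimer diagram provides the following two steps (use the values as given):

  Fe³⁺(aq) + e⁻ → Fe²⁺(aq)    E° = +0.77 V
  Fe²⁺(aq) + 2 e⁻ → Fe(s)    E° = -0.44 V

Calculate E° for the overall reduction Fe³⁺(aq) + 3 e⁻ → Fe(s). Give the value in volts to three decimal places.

Since ΔG° = −nFE° is additive over sequential reductions, n₃E°₃ = n₁E°₁ + n₂E°₂.
E°₃ = (1×+0.77 + 2×-0.44) / 3 = (-0.110) / 3 = -0.037 V.
E° values themselves are not directly additive — weighting by electron count is essential.

-0.037 V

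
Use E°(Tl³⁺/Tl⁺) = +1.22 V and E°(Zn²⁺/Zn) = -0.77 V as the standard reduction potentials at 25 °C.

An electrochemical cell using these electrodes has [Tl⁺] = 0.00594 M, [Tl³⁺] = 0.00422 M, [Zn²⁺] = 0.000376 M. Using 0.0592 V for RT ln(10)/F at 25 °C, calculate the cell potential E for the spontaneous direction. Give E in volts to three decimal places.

Tl³⁺/Tl⁺ is the cathode (higher E°), Zn²⁺/Zn the anode: E°cell = +1.22 − (-0.77) = +1.99 V, n = 2.
Overall: Tl³⁺(aq) + Zn(s) → Tl⁺(aq) + Zn²⁺(aq)
Q = [Tl⁺]·[Zn²⁺] / ([Tl³⁺]); log Q = -3.276.
E = E° − (0.0592/n) log Q = +1.99 − (0.0592/2)(-3.276) = +2.087 V.

+2.087 V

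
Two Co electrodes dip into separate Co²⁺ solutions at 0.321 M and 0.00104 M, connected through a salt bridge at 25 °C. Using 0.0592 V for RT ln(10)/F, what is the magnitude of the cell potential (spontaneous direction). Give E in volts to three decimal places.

+0.074 V

For a concentration cell E°cell = 0. The 0.321 M side is the cathode (reduction is favoured where [Co²⁺] is higher).
With n = 2, E = −(0.0592/2) log([Co²⁺]ₐₙ/[Co²⁺]꜀ₐₜ) = −(0.0592/2) log(0.00104/0.321) = −(0.0592/2)(-2.489) = +0.074 V.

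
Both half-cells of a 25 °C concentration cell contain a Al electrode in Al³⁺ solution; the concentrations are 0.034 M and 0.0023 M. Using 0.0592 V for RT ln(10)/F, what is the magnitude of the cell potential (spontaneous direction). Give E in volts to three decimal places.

+0.023 V

For a concentration cell E°cell = 0. The 0.034 M side is the cathode (reduction is favoured where [Al³⁺] is higher).
With n = 3, E = −(0.0592/3) log([Al³⁺]ₐₙ/[Al³⁺]꜀ₐₜ) = −(0.0592/3) log(0.0023/0.034) = −(0.0592/3)(-1.170) = +0.023 V.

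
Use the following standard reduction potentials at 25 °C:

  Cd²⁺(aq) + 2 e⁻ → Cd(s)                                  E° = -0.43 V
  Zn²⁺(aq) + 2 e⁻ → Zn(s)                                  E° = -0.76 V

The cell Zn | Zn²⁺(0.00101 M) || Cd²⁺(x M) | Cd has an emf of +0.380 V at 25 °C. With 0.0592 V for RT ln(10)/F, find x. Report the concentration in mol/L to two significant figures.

0.049 M

Cd²⁺/Cd is the cathode, Zn²⁺/Zn the anode: E°cell = +0.33 V, n = 2.
Overall reaction: Cd²⁺(aq) + Zn(s) → Cd(s) + Zn²⁺(aq); Q = [Zn²⁺]^1/[Cd²⁺]^1.
From E = E° − (0.0592/n) log Q: log Q = (E° − E)·n/0.0592 = (+0.33 − (+0.380))·2/0.0592 = -1.6892.
So 1·log[Cd²⁺] = 1·log(0.00101) − log Q = -2.9957 − (-1.6892) = -1.3065; [Cd²⁺] = 10^(-1.3065) ≈ 0.049 M.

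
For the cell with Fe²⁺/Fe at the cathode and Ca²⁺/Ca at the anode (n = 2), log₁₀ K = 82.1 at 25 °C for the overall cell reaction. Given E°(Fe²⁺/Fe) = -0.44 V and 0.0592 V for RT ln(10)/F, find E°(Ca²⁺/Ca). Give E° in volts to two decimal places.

E°cell = (0.0592/n)·log K = (0.0592/2)(82.1) = +2.430 V.
Since Fe²⁺/Fe is the cathode and Ca²⁺/Ca the anode, E°cell = E°(Fe²⁺/Fe) − E°(Ca²⁺/Ca).
So E°(Ca²⁺/Ca) = E°(Fe²⁺/Fe) − E°cell = (-0.44) − (+2.430) = -2.87 V.

-2.87 V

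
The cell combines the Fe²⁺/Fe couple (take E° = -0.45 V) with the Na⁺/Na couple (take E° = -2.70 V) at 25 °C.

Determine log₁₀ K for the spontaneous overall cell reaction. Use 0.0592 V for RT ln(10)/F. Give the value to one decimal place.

76.0

Cathode: Fe²⁺/Fe; anode: Na⁺/Na. E°cell = +2.25 V, n = 2.
log K = nE°cell / 0.0592 = (2)(+2.25) / 0.0592 = 76.0.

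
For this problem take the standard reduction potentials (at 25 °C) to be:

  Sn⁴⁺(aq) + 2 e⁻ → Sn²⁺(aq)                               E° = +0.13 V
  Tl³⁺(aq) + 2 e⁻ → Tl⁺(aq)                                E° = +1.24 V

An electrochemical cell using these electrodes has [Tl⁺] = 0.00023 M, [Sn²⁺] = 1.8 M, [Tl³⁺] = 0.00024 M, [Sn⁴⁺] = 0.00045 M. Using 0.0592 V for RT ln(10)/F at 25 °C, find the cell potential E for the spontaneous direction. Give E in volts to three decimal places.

Tl³⁺/Tl⁺ is the cathode (higher E°), Sn⁴⁺/Sn²⁺ the anode: E°cell = +1.24 − (+0.13) = +1.11 V, n = 2.
Overall: Tl³⁺(aq) + Sn²⁺(aq) → Tl⁺(aq) + Sn⁴⁺(aq)
Q = [Tl⁺]·[Sn⁴⁺] / ([Tl³⁺]·[Sn²⁺]); log Q = -3.621.
E = E° − (0.0592/n) log Q = +1.11 − (0.0592/2)(-3.621) = +1.217 V.

+1.217 V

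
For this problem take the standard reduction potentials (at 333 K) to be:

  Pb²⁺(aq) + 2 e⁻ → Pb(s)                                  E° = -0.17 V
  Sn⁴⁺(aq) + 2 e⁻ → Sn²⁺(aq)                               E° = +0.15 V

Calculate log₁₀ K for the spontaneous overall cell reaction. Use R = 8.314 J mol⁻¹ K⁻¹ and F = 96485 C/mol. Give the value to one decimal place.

9.7

Cathode: Sn⁴⁺/Sn²⁺; anode: Pb²⁺/Pb. E°cell = (+0.15) − (-0.17) = +0.32 V, with n = 2.
ΔG° = −nFE° = −RT ln K, so ln K = nFE°/(RT) = (2)(96485)(+0.32) / ((8.314)(333)) = 22.304.
log₁₀ K = 22.304 / ln 10 = 9.7.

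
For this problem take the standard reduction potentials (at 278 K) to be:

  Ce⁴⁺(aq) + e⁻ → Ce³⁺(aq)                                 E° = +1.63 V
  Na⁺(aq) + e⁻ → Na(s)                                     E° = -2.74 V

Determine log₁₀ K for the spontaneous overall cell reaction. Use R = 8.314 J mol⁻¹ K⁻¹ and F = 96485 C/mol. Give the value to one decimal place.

79.2

Cathode: Ce⁴⁺/Ce³⁺; anode: Na⁺/Na. E°cell = (+1.63) − (-2.74) = +4.37 V, with n = 1.
ΔG° = −nFE° = −RT ln K, so ln K = nFE°/(RT) = (1)(96485)(+4.37) / ((8.314)(278)) = 182.426.
log₁₀ K = 182.426 / ln 10 = 79.2.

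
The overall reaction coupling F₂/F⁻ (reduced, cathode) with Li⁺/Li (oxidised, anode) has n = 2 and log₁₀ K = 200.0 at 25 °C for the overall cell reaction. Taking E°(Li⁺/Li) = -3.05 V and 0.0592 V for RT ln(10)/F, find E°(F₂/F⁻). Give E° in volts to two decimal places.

E°cell = (0.0592/n)·log K = (0.0592/2)(200.0) = +5.920 V.
Since F₂/F⁻ is the cathode and Li⁺/Li the anode, E°cell = E°(F₂/F⁻) − E°(Li⁺/Li).
So E°(F₂/F⁻) = E°cell + E°(Li⁺/Li) = +5.920 + (-3.05) = +2.87 V.

+2.87 V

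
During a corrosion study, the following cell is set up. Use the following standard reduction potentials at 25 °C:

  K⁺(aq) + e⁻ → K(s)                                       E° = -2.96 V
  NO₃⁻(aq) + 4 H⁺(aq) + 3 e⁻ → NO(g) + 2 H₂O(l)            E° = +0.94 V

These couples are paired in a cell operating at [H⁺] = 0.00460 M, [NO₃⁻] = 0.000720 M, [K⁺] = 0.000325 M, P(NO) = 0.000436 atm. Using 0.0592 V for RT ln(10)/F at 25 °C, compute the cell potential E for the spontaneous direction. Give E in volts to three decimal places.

NO₃⁻/NO is the cathode (higher E°), K⁺/K the anode: E°cell = +0.94 − (-2.96) = +3.90 V, n = 3.
Overall: NO₃⁻(aq) + 4 H⁺(aq) + 3 K(s) → NO(g) + 2 H₂O(l) + 3 K⁺(aq)
Q = P(NO)·[K⁺]^3 / ([NO₃⁻]·[H⁺]^4); log Q = -1.333.
E = E° − (0.0592/n) log Q = +3.90 − (0.0592/3)(-1.333) = +3.926 V.

+3.926 V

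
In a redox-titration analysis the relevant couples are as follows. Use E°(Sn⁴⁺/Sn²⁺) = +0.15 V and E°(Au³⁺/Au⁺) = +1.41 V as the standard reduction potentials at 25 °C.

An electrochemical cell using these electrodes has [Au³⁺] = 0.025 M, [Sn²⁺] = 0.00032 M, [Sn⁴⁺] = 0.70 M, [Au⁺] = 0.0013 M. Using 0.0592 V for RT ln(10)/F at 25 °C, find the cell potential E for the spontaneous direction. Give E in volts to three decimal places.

Au³⁺/Au⁺ is the cathode (higher E°), Sn⁴⁺/Sn²⁺ the anode: E°cell = +1.41 − (+0.15) = +1.26 V, n = 2.
Overall: Au³⁺(aq) + Sn²⁺(aq) → Au⁺(aq) + Sn⁴⁺(aq)
Q = [Au⁺]·[Sn⁴⁺] / ([Au³⁺]·[Sn²⁺]); log Q = 2.056.
E = E° − (0.0592/n) log Q = +1.26 − (0.0592/2)(2.056) = +1.199 V.

+1.199 V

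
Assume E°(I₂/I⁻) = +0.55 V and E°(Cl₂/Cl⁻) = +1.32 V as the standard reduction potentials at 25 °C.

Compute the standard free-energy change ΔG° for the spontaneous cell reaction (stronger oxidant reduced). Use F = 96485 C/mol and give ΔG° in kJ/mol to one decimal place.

-148.6 kJ/mol

Cl₂/Cl⁻ (E° = +1.32 V) is the cathode; I₂/I⁻ (E° = +0.55 V) is the anode, so E°cell = +0.77 V.
Balancing electrons gives n = 2 (lcm of 2 and 2).
ΔG° = −nFE° = −(2)(96485)(+0.77) = -148,587 J = -148.6 kJ/mol.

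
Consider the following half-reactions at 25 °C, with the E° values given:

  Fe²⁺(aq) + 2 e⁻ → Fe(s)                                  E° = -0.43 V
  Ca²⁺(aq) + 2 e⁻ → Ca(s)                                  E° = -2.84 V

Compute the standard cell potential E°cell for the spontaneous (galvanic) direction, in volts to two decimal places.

+2.41 V

The Fe²⁺/Fe couple has the higher reduction potential, so it is the cathode; Ca²⁺/Ca is oxidised at the anode.
E°cell = E°(cathode) − E°(anode) = (-0.43) − (-2.84) = +2.41 V.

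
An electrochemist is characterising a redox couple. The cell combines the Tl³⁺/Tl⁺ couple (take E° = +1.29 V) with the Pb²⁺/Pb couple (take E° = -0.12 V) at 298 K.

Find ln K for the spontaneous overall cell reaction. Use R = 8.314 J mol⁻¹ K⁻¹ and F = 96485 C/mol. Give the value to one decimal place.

109.8

Cathode: Tl³⁺/Tl⁺; anode: Pb²⁺/Pb. E°cell = (+1.29) − (-0.12) = +1.41 V, with n = 2.
ΔG° = −nFE° = −RT ln K, so ln K = nFE°/(RT) = (2)(96485)(+1.41) / ((8.314)(298)) = 109.820.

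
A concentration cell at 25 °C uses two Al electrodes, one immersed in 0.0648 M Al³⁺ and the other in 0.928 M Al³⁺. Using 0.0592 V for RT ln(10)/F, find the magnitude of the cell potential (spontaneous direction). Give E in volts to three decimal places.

For a concentration cell E°cell = 0. The 0.928 M side is the cathode (reduction is favoured where [Al³⁺] is higher).
With n = 3, E = −(0.0592/3) log([Al³⁺]ₐₙ/[Al³⁺]꜀ₐₜ) = −(0.0592/3) log(0.0648/0.928) = −(0.0592/3)(-1.156) = +0.023 V.

+0.023 V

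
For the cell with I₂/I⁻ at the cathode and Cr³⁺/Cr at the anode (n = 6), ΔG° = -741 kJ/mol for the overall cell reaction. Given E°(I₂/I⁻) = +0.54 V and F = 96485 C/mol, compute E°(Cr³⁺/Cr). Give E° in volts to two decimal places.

E°cell = −ΔG°/(nF) = −(-741×10³)/((6)(96485)) = +1.280 V.
Since I₂/I⁻ is the cathode and Cr³⁺/Cr the anode, E°cell = E°(I₂/I⁻) − E°(Cr³⁺/Cr).
So E°(Cr³⁺/Cr) = E°(I₂/I⁻) − E°cell = (+0.54) − (+1.280) = -0.74 V.

-0.74 V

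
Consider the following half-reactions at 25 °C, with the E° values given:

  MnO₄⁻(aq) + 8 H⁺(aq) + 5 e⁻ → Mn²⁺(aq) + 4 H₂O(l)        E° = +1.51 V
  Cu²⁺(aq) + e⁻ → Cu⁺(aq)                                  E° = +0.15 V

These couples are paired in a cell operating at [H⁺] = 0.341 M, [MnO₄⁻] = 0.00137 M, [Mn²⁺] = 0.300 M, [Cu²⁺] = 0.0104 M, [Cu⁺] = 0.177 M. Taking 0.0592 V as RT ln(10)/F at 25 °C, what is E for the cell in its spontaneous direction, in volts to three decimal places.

MnO₄⁻/Mn²⁺ is the cathode (higher E°), Cu²⁺/Cu⁺ the anode: E°cell = +1.51 − (+0.15) = +1.36 V, n = 5.
Overall: MnO₄⁻(aq) + 8 H⁺(aq) + 5 Cu⁺(aq) → Mn²⁺(aq) + 4 H₂O(l) + 5 Cu²⁺(aq)
Q = [Mn²⁺]·[Cu²⁺]^5 / ([MnO₄⁻]·[H⁺]^8·[Cu⁺]^5); log Q = -0.076.
E = E° − (0.0592/n) log Q = +1.36 − (0.0592/5)(-0.076) = +1.361 V.

+1.361 V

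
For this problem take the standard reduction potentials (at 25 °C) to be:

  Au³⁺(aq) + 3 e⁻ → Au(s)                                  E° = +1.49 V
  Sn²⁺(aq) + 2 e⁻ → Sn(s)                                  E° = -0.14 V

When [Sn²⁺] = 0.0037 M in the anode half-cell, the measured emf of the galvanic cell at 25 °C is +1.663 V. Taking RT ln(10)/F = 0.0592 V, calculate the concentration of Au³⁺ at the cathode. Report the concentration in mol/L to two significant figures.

0.011 M

Au³⁺/Au is the cathode, Sn²⁺/Sn the anode: E°cell = +1.63 V, n = 6.
Overall reaction: 2 Au³⁺(aq) + 3 Sn(s) → 2 Au(s) + 3 Sn²⁺(aq); Q = [Sn²⁺]^3/[Au³⁺]^2.
From E = E° − (0.0592/n) log Q: log Q = (E° − E)·n/0.0592 = (+1.63 − (+1.663))·6/0.0592 = -3.3446.
So 2·log[Au³⁺] = 3·log(0.0037) − log Q = -7.2954 − (-3.3446) = -3.9508; log[Au³⁺] = -3.9508 / 2 = -1.9754; [Au³⁺] = 10^(-1.9754) ≈ 0.011 M.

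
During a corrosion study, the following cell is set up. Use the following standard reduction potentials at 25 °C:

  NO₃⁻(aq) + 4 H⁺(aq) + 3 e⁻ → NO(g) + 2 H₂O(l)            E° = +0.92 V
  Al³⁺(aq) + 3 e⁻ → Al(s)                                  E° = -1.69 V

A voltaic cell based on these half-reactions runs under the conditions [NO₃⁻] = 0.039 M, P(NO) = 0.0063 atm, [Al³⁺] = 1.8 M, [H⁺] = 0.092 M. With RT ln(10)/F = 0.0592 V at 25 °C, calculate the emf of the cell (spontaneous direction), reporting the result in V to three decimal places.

+2.539 V

NO₃⁻/NO is the cathode (higher E°), Al³⁺/Al the anode: E°cell = +0.92 − (-1.69) = +2.61 V, n = 3.
Overall: NO₃⁻(aq) + 4 H⁺(aq) + Al(s) → NO(g) + 2 H₂O(l) + Al³⁺(aq)
Q = P(NO)·[Al³⁺] / ([NO₃⁻]·[H⁺]^4); log Q = 3.608.
E = E° − (0.0592/n) log Q = +2.61 − (0.0592/3)(3.608) = +2.539 V.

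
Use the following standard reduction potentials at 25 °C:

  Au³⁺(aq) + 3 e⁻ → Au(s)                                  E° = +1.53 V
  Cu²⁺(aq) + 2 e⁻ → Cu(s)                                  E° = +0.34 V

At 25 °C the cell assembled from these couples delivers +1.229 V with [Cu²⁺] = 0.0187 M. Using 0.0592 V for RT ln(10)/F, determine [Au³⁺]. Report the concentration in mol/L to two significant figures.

Au³⁺/Au is the cathode, Cu²⁺/Cu the anode: E°cell = +1.19 V, n = 6.
Overall reaction: 2 Au³⁺(aq) + 3 Cu(s) → 2 Au(s) + 3 Cu²⁺(aq); Q = [Cu²⁺]^3/[Au³⁺]^2.
From E = E° − (0.0592/n) log Q: log Q = (E° − E)·n/0.0592 = (+1.19 − (+1.229))·6/0.0592 = -3.9527.
So 2·log[Au³⁺] = 3·log(0.0187) − log Q = -5.1845 − (-3.9527) = -1.2318; log[Au³⁺] = -1.2318 / 2 = -0.6159; [Au³⁺] = 10^(-0.6159) ≈ 0.24 M.

0.24 M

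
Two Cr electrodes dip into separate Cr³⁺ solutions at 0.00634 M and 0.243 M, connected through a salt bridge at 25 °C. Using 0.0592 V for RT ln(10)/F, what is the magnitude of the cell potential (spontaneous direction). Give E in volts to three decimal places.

+0.031 V

For a concentration cell E°cell = 0. The 0.243 M side is the cathode (reduction is favoured where [Cr³⁺] is higher).
With n = 3, E = −(0.0592/3) log([Cr³⁺]ₐₙ/[Cr³⁺]꜀ₐₜ) = −(0.0592/3) log(0.00634/0.243) = −(0.0592/3)(-1.584) = +0.031 V.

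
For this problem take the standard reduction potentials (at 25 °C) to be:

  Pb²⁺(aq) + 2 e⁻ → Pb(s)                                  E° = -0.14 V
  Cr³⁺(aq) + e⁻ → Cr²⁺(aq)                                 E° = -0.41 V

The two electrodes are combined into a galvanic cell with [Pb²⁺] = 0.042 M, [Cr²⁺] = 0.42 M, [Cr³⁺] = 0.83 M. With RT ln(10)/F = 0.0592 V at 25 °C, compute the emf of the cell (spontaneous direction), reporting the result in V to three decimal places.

+0.212 V

Pb²⁺/Pb is the cathode (higher E°), Cr³⁺/Cr²⁺ the anode: E°cell = -0.14 − (-0.41) = +0.27 V, n = 2.
Overall: Pb²⁺(aq) + 2 Cr²⁺(aq) → Pb(s) + 2 Cr³⁺(aq)
Q = [Cr³⁺]^2 / ([Pb²⁺]·[Cr²⁺]^2); log Q = 1.968.
E = E° − (0.0592/n) log Q = +0.27 − (0.0592/2)(1.968) = +0.212 V.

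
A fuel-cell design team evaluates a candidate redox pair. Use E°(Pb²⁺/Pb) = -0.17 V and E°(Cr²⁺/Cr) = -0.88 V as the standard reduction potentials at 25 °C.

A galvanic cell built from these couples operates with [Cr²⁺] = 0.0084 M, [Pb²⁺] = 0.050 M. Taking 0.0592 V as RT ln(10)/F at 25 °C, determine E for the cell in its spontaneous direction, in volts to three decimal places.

Pb²⁺/Pb is the cathode (higher E°), Cr²⁺/Cr the anode: E°cell = -0.17 − (-0.88) = +0.71 V, n = 2.
Overall: Pb²⁺(aq) + Cr(s) → Pb(s) + Cr²⁺(aq)
Q = [Cr²⁺] / ([Pb²⁺]); log Q = -0.775.
E = E° − (0.0592/n) log Q = +0.71 − (0.0592/2)(-0.775) = +0.733 V.

+0.733 V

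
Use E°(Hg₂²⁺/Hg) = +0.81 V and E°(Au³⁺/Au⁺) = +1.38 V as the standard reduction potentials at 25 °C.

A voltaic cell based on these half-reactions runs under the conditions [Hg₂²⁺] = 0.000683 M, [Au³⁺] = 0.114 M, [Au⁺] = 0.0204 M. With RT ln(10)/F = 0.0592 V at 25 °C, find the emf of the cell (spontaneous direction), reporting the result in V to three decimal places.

Au³⁺/Au⁺ is the cathode (higher E°), Hg₂²⁺/Hg the anode: E°cell = +1.38 − (+0.81) = +0.57 V, n = 2.
Overall: Au³⁺(aq) + 2 Hg(l) → Au⁺(aq) + Hg₂²⁺(aq)
Q = [Au⁺]·[Hg₂²⁺] / ([Au³⁺]); log Q = -3.913.
E = E° − (0.0592/n) log Q = +0.57 − (0.0592/2)(-3.913) = +0.686 V.

+0.686 V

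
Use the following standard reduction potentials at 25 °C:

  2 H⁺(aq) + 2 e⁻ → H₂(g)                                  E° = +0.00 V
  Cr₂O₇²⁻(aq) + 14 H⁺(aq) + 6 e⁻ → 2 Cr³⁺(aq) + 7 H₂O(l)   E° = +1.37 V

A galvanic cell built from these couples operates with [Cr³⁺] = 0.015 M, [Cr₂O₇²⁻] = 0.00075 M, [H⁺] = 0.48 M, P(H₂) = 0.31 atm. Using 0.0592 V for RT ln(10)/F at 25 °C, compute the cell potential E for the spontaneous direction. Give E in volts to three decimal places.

Cr₂O₇²⁻/Cr³⁺ is the cathode (higher E°), H⁺/H₂ the anode: E°cell = +1.37 − (+0.00) = +1.37 V, n = 6.
Overall: Cr₂O₇²⁻(aq) + 8 H⁺(aq) + 3 H₂(g) → 2 Cr³⁺(aq) + 7 H₂O(l)
Q = [Cr³⁺]^2 / ([Cr₂O₇²⁻]·[H⁺]^8·P(H₂)^3); log Q = 3.553.
E = E° − (0.0592/n) log Q = +1.37 − (0.0592/6)(3.553) = +1.335 V.

+1.335 V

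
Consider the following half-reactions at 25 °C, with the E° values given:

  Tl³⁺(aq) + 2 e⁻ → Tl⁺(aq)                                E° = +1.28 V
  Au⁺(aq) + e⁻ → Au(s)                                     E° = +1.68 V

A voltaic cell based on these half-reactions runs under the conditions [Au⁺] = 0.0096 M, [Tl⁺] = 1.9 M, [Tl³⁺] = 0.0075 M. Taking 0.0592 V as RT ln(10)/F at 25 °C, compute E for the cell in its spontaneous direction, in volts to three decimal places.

Au⁺/Au is the cathode (higher E°), Tl³⁺/Tl⁺ the anode: E°cell = +1.68 − (+1.28) = +0.40 V, n = 2.
Overall: 2 Au⁺(aq) + Tl⁺(aq) → 2 Au(s) + Tl³⁺(aq)
Q = [Tl³⁺] / ([Au⁺]^2·[Tl⁺]); log Q = 1.632.
E = E° − (0.0592/n) log Q = +0.40 − (0.0592/2)(1.632) = +0.352 V.

+0.352 V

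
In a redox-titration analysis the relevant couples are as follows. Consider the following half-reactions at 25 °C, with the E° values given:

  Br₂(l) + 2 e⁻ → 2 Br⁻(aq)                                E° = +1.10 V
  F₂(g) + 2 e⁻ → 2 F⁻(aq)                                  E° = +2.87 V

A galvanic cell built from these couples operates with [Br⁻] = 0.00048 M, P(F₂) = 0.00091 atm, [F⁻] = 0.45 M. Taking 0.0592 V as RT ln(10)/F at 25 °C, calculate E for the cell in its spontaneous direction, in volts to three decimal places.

+1.504 V

F₂/F⁻ is the cathode (higher E°), Br₂/Br⁻ the anode: E°cell = +2.87 − (+1.10) = +1.77 V, n = 2.
Overall: F₂(g) + 2 Br⁻(aq) → 2 F⁻(aq) + Br₂(l)
Q = [F⁻]^2 / (P(F₂)·[Br⁻]^2); log Q = 8.985.
E = E° − (0.0592/n) log Q = +1.77 − (0.0592/2)(8.985) = +1.504 V.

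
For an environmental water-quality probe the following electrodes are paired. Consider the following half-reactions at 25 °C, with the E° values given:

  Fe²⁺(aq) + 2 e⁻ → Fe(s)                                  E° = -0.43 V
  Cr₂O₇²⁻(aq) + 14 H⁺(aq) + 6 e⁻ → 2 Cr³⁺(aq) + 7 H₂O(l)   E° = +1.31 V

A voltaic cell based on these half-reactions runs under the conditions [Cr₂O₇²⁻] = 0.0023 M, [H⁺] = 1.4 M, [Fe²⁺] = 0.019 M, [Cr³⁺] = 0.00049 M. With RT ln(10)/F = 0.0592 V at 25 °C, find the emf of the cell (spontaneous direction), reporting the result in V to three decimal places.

+1.850 V

Cr₂O₇²⁻/Cr³⁺ is the cathode (higher E°), Fe²⁺/Fe the anode: E°cell = +1.31 − (-0.43) = +1.74 V, n = 6.
Overall: Cr₂O₇²⁻(aq) + 14 H⁺(aq) + 3 Fe(s) → 2 Cr³⁺(aq) + 7 H₂O(l) + 3 Fe²⁺(aq)
Q = [Cr³⁺]^2·[Fe²⁺]^3 / ([Cr₂O₇²⁻]·[H⁺]^14); log Q = -11.191.
E = E° − (0.0592/n) log Q = +1.74 − (0.0592/6)(-11.191) = +1.850 V.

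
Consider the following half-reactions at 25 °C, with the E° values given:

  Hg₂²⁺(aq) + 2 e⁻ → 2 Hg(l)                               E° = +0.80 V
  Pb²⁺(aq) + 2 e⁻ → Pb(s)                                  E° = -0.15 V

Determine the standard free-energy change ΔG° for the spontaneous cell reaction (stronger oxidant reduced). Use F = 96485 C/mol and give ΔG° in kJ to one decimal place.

Hg₂²⁺/Hg (E° = +0.80 V) is the cathode; Pb²⁺/Pb (E° = -0.15 V) is the anode, so E°cell = +0.95 V.
Balancing electrons gives n = 2 (lcm of 2 and 2).
ΔG° = −nFE° = −(2)(96485)(+0.95) = -183,322 J = -183.3 kJ.

-183.3 kJ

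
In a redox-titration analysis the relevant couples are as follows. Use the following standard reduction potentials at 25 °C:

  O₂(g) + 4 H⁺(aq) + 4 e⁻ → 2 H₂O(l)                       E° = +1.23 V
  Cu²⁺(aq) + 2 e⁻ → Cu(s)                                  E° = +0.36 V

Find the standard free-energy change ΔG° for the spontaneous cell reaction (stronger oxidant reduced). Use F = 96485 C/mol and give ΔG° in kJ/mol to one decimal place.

-335.8 kJ/mol

O₂/H₂O (E° = +1.23 V) is the cathode; Cu²⁺/Cu (E° = +0.36 V) is the anode, so E°cell = +0.87 V.
Balancing electrons gives n = 4 (lcm of 4 and 2).
ΔG° = −nFE° = −(4)(96485)(+0.87) = -335,768 J = -335.8 kJ/mol.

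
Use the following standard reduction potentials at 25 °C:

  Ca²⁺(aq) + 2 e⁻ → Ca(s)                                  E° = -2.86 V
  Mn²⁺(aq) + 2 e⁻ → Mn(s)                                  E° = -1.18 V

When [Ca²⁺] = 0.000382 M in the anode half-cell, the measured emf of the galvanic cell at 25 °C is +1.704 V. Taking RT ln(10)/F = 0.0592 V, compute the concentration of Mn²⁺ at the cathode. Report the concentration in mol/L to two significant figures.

0.0025 M

Mn²⁺/Mn is the cathode, Ca²⁺/Ca the anode: E°cell = +1.68 V, n = 2.
Overall reaction: Mn²⁺(aq) + Ca(s) → Mn(s) + Ca²⁺(aq); Q = [Ca²⁺]^1/[Mn²⁺]^1.
From E = E° − (0.0592/n) log Q: log Q = (E° − E)·n/0.0592 = (+1.68 − (+1.704))·2/0.0592 = -0.8108.
So 1·log[Mn²⁺] = 1·log(0.000382) − log Q = -3.4179 − (-0.8108) = -2.6071; [Mn²⁺] = 10^(-2.6071) ≈ 0.0025 M.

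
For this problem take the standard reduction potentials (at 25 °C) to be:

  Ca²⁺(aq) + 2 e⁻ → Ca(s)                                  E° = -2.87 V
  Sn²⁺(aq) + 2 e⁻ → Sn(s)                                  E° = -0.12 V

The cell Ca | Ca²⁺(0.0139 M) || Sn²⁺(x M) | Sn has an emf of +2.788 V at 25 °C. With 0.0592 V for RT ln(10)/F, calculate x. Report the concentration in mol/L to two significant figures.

0.27 M

Sn²⁺/Sn is the cathode, Ca²⁺/Ca the anode: E°cell = +2.75 V, n = 2.
Overall reaction: Sn²⁺(aq) + Ca(s) → Sn(s) + Ca²⁺(aq); Q = [Ca²⁺]^1/[Sn²⁺]^1.
From E = E° − (0.0592/n) log Q: log Q = (E° − E)·n/0.0592 = (+2.75 − (+2.788))·2/0.0592 = -1.2838.
So 1·log[Sn²⁺] = 1·log(0.0139) − log Q = -1.8570 − (-1.2838) = -0.5732; [Sn²⁺] = 10^(-0.5732) ≈ 0.27 M.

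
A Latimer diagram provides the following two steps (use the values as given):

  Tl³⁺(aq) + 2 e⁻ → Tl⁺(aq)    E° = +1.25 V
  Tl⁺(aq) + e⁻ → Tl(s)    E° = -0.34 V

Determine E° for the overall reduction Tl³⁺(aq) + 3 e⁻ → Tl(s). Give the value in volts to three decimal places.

+0.720 V

Since ΔG° = −nFE° is additive over sequential reductions, n₃E°₃ = n₁E°₁ + n₂E°₂.
E°₃ = (2×+1.25 + 1×-0.34) / 3 = (+2.160) / 3 = +0.720 V.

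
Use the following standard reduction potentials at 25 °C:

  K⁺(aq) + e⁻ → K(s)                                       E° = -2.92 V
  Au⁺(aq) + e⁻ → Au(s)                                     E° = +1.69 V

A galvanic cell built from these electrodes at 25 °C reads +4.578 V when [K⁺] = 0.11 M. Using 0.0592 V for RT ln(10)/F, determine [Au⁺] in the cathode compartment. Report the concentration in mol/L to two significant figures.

Au⁺/Au is the cathode, K⁺/K the anode: E°cell = +4.61 V, n = 1.
Overall reaction: Au⁺(aq) + K(s) → Au(s) + K⁺(aq); Q = [K⁺]^1/[Au⁺]^1.
From E = E° − (0.0592/n) log Q: log Q = (E° − E)·n/0.0592 = (+4.61 − (+4.578))·1/0.0592 = 0.5405.
So 1·log[Au⁺] = 1·log(0.11) − log Q = -0.9586 − (0.5405) = -1.4991; [Au⁺] = 10^(-1.4991) ≈ 0.032 M.

0.032 M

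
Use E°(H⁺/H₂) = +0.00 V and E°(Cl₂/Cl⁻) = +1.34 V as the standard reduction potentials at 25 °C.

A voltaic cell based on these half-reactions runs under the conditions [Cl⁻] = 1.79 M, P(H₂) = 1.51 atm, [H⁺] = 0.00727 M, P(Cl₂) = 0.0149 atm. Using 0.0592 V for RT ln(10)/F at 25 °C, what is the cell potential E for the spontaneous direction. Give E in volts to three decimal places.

Cl₂/Cl⁻ is the cathode (higher E°), H⁺/H₂ the anode: E°cell = +1.34 − (+0.00) = +1.34 V, n = 2.
Overall: Cl₂(g) + H₂(g) → 2 Cl⁻(aq) + 2 H⁺(aq)
Q = [Cl⁻]^2·[H⁺]^2 / (P(Cl₂)·P(H₂)); log Q = -2.123.
E = E° − (0.0592/n) log Q = +1.34 − (0.0592/2)(-2.123) = +1.403 V.

+1.403 V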